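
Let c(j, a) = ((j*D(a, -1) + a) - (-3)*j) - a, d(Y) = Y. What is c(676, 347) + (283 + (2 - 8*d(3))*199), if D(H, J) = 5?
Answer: 1313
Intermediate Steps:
c(j, a) = 8*j (c(j, a) = ((j*5 + a) - (-3)*j) - a = ((5*j + a) + 3*j) - a = ((a + 5*j) + 3*j) - a = (a + 8*j) - a = 8*j)
c(676, 347) + (283 + (2 - 8*d(3))*199) = 8*676 + (283 + (2 - 8*3)*199) = 5408 + (283 + (2 - 24)*199) = 5408 + (283 - 22*199) = 5408 + (283 - 4378) = 5408 - 4095 = 1313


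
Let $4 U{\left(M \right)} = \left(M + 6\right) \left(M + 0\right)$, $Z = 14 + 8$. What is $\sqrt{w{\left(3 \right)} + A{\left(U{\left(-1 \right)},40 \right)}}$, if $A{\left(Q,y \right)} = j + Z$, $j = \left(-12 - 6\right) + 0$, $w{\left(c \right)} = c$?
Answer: $\sqrt{7} \approx 2.6458$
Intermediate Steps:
$Z = 22$
$U{\left(M \right)} = \frac{M \left(6 + M\right)}{4}$ ($U{\left(M \right)} = \frac{\left(M + 6\right) \left(M + 0\right)}{4} = \frac{\left(6 + M\right) M}{4} = \frac{M \left(6 + M\right)}{4}$)
$j = -18$ ($j = -18 + 0 = -18$)
$A{\left(Q,y \right)} = 4$ ($A{\left(Q,y \right)} = -18 + 22 = 4$)
$\sqrt{w{\left(3 \right)} + A{\left(U{\left(-1 \right)},40 \right)}} = \sqrt{3 + 4} = \sqrt{7}$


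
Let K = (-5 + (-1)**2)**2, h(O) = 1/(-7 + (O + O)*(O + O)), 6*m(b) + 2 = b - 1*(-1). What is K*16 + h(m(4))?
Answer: 1535/6 ≈ 255.83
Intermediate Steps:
m(b) = -1/6 + b/6 (m(b) = -1/3 + (b - 1*(-1))/6 = -1/3 + (b + 1)/6 = -1/3 + (1 + b)/6 = -1/3 + (1/6 + b/6) = -1/6 + b/6)
h(O) = 1/(-7 + 4*O**2) (h(O) = 1/(-7 + (2*O)*(2*O)) = 1/(-7 + 4*O**2))
K = 16 (K = (-5 + 1)**2 = (-4)**2 = 16)
K*16 + h(m(4)) = 16*16 + 1/(-7 + 4*(-1/6 + (1/6)*4)**2) = 256 + 1/(-7 + 4*(-1/6 + 2/3)**2) = 256 + 1/(-7 + 4*(1/2)**2) = 256 + 1/(-7 + 4*(1/4)) = 256 + 1/(-7 + 1) = 256 + 1/(-6) = 256 - 1/6 = 1535/6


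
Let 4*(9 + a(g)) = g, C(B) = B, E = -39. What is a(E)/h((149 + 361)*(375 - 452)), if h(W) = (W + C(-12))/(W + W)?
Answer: -490875/13094 ≈ -37.489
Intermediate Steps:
a(g) = -9 + g/4
h(W) = (-12 + W)/(2*W) (h(W) = (W - 12)/(W + W) = (-12 + W)/((2*W)) = (-12 + W)*(1/(2*W)) = (-12 + W)/(2*W))
a(E)/h((149 + 361)*(375 - 452)) = (-9 + (1/4)*(-39))/(((-12 + (149 + 361)*(375 - 452))/(2*(((149 + 361)*(375 - 452)))))) = (-9 - 39/4)/(((-12 + 510*(-77))/(2*((510*(-77)))))) = -75*(-78540/(-12 - 39270))/4 = -75/(4*((1/2)*(-1/39270)*(-39282))) = -75/(4*6547/13090) = -75/4*13090/6547 = -490875/13094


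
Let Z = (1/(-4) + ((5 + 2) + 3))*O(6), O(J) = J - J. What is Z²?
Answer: 0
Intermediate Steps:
O(J) = 0
Z = 0 (Z = (1/(-4) + ((5 + 2) + 3))*0 = (-¼ + (7 + 3))*0 = (-¼ + 10)*0 = (39/4)*0 = 0)
Z² = 0² = 0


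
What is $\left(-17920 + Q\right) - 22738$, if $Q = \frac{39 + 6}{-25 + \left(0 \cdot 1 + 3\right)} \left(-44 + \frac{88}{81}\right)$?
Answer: $- \frac{365132}{9} \approx -40570.0$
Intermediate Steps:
$Q = \frac{790}{9}$ ($Q = \frac{45}{-25 + \left(0 + 3\right)} \left(-44 + 88 \cdot \frac{1}{81}\right) = \frac{45}{-25 + 3} \left(-44 + \frac{88}{81}\right) = \frac{45}{-22} \left(- \frac{3476}{81}\right) = 45 \left(- \frac{1}{22}\right) \left(- \frac{3476}{81}\right) = \left(- \frac{45}{22}\right) \left(- \frac{3476}{81}\right) = \frac{790}{9} \approx 87.778$)
$\left(-17920 + Q\right) - 22738 = \left(-17920 + \frac{790}{9}\right) - 22738 = - \frac{160490}{9} - 22738 = - \frac{365132}{9}$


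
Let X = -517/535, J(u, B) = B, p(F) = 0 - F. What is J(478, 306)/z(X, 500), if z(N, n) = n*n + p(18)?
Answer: 153/124991 ≈ 0.0012241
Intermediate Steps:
p(F) = -F
X = -517/535 (X = -517*1/535 = -517/535 ≈ -0.96636)
z(N, n) = -18 + n² (z(N, n) = n*n - 1*18 = n² - 18 = -18 + n²)
J(478, 306)/z(X, 500) = 306/(-18 + 500²) = 306/(-18 + 250000) = 306/249982 = 306*(1/249982) = 153/124991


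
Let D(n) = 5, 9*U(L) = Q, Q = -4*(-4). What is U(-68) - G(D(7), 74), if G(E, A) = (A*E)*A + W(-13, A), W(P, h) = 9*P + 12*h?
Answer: -253343/9 ≈ -28149.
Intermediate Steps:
Q = 16
U(L) = 16/9 (U(L) = (⅑)*16 = 16/9)
G(E, A) = -117 + 12*A + E*A² (G(E, A) = (A*E)*A + (9*(-13) + 12*A) = E*A² + (-117 + 12*A) = -117 + 12*A + E*A²)
U(-68) - G(D(7), 74) = 16/9 - (-117 + 12*74 + 5*74²) = 16/9 - (-117 + 888 + 5*5476) = 16/9 - (-117 + 888 + 27380) = 16/9 - 1*28151 = 16/9 - 28151 = -253343/9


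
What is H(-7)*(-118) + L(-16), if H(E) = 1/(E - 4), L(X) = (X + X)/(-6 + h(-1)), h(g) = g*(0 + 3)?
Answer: 1414/99 ≈ 14.283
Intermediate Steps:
h(g) = 3*g (h(g) = g*3 = 3*g)
L(X) = -2*X/9 (L(X) = (X + X)/(-6 + 3*(-1)) = (2*X)/(-6 - 3) = (2*X)/(-9) = (2*X)*(-1/9) = -2*X/9)
H(E) = 1/(-4 + E)
H(-7)*(-118) + L(-16) = -118/(-4 - 7) - 2/9*(-16) = -118/(-11) + 32/9 = -1/11*(-118) + 32/9 = 118/11 + 32/9 = 1414/99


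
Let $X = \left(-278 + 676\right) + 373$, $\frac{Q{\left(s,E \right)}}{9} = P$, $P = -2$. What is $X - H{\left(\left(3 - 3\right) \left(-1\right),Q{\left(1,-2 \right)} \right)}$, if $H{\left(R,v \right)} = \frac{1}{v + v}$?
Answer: $\frac{27757}{36} \approx 771.03$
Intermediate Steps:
$Q{\left(s,E \right)} = -18$ ($Q{\left(s,E \right)} = 9 \left(-2\right) = -18$)
$X = 771$ ($X = 398 + 373 = 771$)
$H{\left(R,v \right)} = \frac{1}{2 v}$
$X - H{\left(\left(3 - 3\right) \left(-1\right),Q{\left(1,-2 \right)} \right)} = 771 - \frac{1}{2 \left(-18\right)} = 771 - \frac{1}{2} \left(- \frac{1}{18}\right) = 771 - - \frac{1}{36} = 771 + \frac{1}{36} = \frac{27757}{36}$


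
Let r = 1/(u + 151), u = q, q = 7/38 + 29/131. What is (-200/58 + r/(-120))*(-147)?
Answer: 31655779267/62449180 ≈ 506.90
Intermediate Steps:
q = 2019/4978 (q = 7*(1/38) + 29*(1/131) = 7/38 + 29/131 = 2019/4978 ≈ 0.40558)
u = 2019/4978 ≈ 0.40558
r = 4978/753697 (r = 1/(2019/4978 + 151) = 1/(753697/4978) = 4978/753697 ≈ 0.0066048)
(-200/58 + r/(-120))*(-147) = (-200/58 + (4978/753697)/(-120))*(-147) = (-200*1/58 + (4978/753697)*(-1/120))*(-147) = (-100/29 - 2489/45221820)*(-147) = -4522254181/1311432780*(-147) = 31655779267/62449180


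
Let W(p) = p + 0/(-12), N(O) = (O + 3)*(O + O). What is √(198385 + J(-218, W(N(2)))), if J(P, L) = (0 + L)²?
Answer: √198785 ≈ 445.85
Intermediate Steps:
N(O) = 2*O*(3 + O) (N(O) = (3 + O)*(2*O) = 2*O*(3 + O))
W(p) = p (W(p) = p + 0*(-1/12) = p + 0 = p)
J(P, L) = L²
√(198385 + J(-218, W(N(2)))) = √(198385 + (2*2*(3 + 2))²) = √(198385 + (2*2*5)²) = √(198385 + 20²) = √(198385 + 400) = √198785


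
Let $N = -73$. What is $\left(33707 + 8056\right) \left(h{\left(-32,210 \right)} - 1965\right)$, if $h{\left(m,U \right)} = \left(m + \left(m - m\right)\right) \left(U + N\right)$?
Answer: $-265153287$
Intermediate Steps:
$h{\left(m,U \right)} = m \left(-73 + U\right)$ ($h{\left(m,U \right)} = \left(m + \left(m - m\right)\right) \left(U - 73\right) = \left(m + 0\right) \left(-73 + U\right) = m \left(-73 + U\right)$)
$\left(33707 + 8056\right) \left(h{\left(-32,210 \right)} - 1965\right) = \left(33707 + 8056\right) \left(- 32 \left(-73 + 210\right) - 1965\right) = 41763 \left(\left(-32\right) 137 - 1965\right) = 41763 \left(-4384 - 1965\right) = 41763 \left(-6349\right) = -265153287$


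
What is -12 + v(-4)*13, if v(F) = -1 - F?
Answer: 27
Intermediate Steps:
-12 + v(-4)*13 = -12 + (-1 - 1*(-4))*13 = -12 + (-1 + 4)*13 = -12 + 3*13 = -12 + 39 = 27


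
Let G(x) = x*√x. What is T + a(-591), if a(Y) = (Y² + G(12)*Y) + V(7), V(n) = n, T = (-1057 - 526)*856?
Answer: -1005760 - 14184*√3 ≈ -1.0303e+6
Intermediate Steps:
T = -1355048 (T = -1583*856 = -1355048)
G(x) = x^(3/2)
a(Y) = 7 + Y² + 24*Y*√3 (a(Y) = (Y² + 12^(3/2)*Y) + 7 = (Y² + (24*√3)*Y) + 7 = (Y² + 24*Y*√3) + 7 = 7 + Y² + 24*Y*√3)
T + a(-591) = -1355048 + (7 + (-591)² + 24*(-591)*√3) = -1355048 + (7 + 349281 - 14184*√3) = -1355048 + (349288 - 14184*√3) = -1005760 - 14184*√3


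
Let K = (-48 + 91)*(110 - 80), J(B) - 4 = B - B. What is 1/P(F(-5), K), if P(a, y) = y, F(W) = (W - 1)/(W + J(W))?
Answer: 1/1290 ≈ 0.00077519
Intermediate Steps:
J(B) = 4 (J(B) = 4 + (B - B) = 4 + 0 = 4)
F(W) = (-1 + W)/(4 + W) (F(W) = (W - 1)/(W + 4) = (-1 + W)/(4 + W))
K = 1290 (K = 43*30 = 1290)
1/P(F(-5), K) = 1/1290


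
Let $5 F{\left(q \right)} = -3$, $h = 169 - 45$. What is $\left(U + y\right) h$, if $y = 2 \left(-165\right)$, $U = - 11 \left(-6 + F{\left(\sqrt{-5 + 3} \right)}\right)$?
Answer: $- \frac{159588}{5} \approx -31918.0$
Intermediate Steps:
$h = 124$ ($h = 169 - 45 = 124$)
$F{\left(q \right)} = - \frac{3}{5}$ ($F{\left(q \right)} = \frac{1}{5} \left(-3\right) = - \frac{3}{5}$)
$U = \frac{363}{5}$ ($U = - 11 \left(-6 - \frac{3}{5}\right) = \left(-11\right) \left(- \frac{33}{5}\right) = \frac{363}{5} \approx 72.6$)
$y = -330$
$\left(U + y\right) h = \left(\frac{363}{5} - 330\right) 124 = \left(- \frac{1287}{5}\right) 124 = - \frac{159588}{5}$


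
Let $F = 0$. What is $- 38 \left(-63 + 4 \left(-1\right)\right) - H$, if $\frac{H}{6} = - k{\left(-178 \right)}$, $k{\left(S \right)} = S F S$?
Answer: $2546$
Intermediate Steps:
$k{\left(S \right)} = 0$ ($k{\left(S \right)} = S 0 S = 0 S = 0$)
$H = 0$ ($H = 6 \left(\left(-1\right) 0\right) = 6 \cdot 0 = 0$)
$- 38 \left(-63 + 4 \left(-1\right)\right) - H = - 38 \left(-63 + 4 \left(-1\right)\right) - 0 = - 38 \left(-63 - 4\right) + 0 = \left(-38\right) \left(-67\right) + 0 = 2546 + 0 = 2546$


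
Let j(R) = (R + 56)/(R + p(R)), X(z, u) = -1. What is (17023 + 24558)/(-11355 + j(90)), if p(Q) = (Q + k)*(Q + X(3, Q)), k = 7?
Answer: -362711063/99049519 ≈ -3.6619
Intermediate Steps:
p(Q) = (-1 + Q)*(7 + Q) (p(Q) = (Q + 7)*(Q - 1) = (7 + Q)*(-1 + Q) = (-1 + Q)*(7 + Q))
j(R) = (56 + R)/(-7 + R**2 + 7*R) (j(R) = (R + 56)/(R + (-7 + R**2 + 6*R)) = (56 + R)/(-7 + R**2 + 7*R))
(17023 + 24558)/(-11355 + j(90)) = (17023 + 24558)/(-11355 + (56 + 90)/(-7 + 90**2 + 7*90)) = 41581/(-11355 + 146/(-7 + 8100 + 630)) = 41581/(-11355 + 146/8723) = 41581/(-99049519/8723) = 41581*(-8723/99049519) = -362711063/99049519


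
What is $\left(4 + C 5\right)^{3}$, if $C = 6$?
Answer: $39304$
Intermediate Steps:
$\left(4 + C 5\right)^{3} = \left(4 + 6 \cdot 5\right)^{3} = \left(4 + 30\right)^{3} = 34^{3} = 39304$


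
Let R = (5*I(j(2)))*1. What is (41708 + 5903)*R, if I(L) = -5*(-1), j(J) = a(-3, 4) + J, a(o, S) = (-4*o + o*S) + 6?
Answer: 1190275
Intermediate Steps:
a(o, S) = 6 - 4*o + S*o (a(o, S) = (-4*o + S*o) + 6 = 6 - 4*o + S*o)
j(J) = 6 + J (j(J) = (6 - 4*(-3) + 4*(-3)) + J = (6 + 12 - 12) + J = 6 + J)
I(L) = 5
R = 25 (R = (5*5)*1 = 25*1 = 25)
(41708 + 5903)*R = (41708 + 5903)*25 = 47611*25 = 1190275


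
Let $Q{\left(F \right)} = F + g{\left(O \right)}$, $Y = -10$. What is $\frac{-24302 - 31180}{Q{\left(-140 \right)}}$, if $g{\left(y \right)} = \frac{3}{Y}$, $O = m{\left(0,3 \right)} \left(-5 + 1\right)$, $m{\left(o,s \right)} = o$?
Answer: $\frac{554820}{1403} \approx 395.45$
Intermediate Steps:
$O = 0$ ($O = 0 \left(-5 + 1\right) = 0 \left(-4\right) = 0$)
$g{\left(y \right)} = - \frac{3}{10}$ ($g{\left(y \right)} = \frac{3}{-10} = 3 \left(- \frac{1}{10}\right) = - \frac{3}{10}$)
$Q{\left(F \right)} = - \frac{3}{10} + F$ ($Q{\left(F \right)} = F - \frac{3}{10} = - \frac{3}{10} + F$)
$\frac{-24302 - 31180}{Q{\left(-140 \right)}} = \frac{-24302 - 31180}{- \frac{3}{10} - 140} = \frac{-24302 - 31180}{- \frac{1403}{10}} = \left(-55482\right) \left(- \frac{10}{1403}\right) = \frac{554820}{1403}$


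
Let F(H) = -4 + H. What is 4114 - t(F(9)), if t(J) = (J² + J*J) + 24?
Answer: 4040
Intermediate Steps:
t(J) = 24 + 2*J² (t(J) = (J² + J²) + 24 = 2*J² + 24 = 24 + 2*J²)
4114 - t(F(9)) = 4114 - (24 + 2*(-4 + 9)²) = 4114 - (24 + 2*5²) = 4114 - (24 + 2*25) = 4114 - (24 + 50) = 4114 - 1*74 = 4114 - 74 = 4040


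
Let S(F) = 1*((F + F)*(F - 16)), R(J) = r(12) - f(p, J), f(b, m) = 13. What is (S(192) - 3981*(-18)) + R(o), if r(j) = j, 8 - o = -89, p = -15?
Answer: 139241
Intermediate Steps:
o = 97 (o = 8 - 1*(-89) = 8 + 89 = 97)
R(J) = -1 (R(J) = 12 - 1*13 = 12 - 13 = -1)
S(F) = 2*F*(-16 + F) (S(F) = 1*((2*F)*(-16 + F)) = 1*(2*F*(-16 + F)) = 2*F*(-16 + F))
(S(192) - 3981*(-18)) + R(o) = (2*192*(-16 + 192) - 3981*(-18)) - 1 = (2*192*176 + 71658) - 1 = (67584 + 71658) - 1 = 139242 - 1 = 139241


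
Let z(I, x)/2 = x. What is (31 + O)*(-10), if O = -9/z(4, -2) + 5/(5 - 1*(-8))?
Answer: -8745/26 ≈ -336.35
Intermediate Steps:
z(I, x) = 2*x
O = 137/52 (O = -9/(2*(-2)) + 5/(5 - 1*(-8)) = -9/(-4) + 5/(5 + 8) = -9*(-¼) + 5/13 = 9/4 + 5*(1/13) = 9/4 + 5/13 = 137/52 ≈ 2.6346)
(31 + O)*(-10) = (31 + 137/52)*(-10) = (1749/52)*(-10) = -8745/26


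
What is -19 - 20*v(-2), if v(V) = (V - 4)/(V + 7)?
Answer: 5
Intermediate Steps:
v(V) = (-4 + V)/(7 + V)
-19 - 20*v(-2) = -19 - 20*(-4 - 2)/(7 - 2) = -19 - 20*(-6)/5 = -19 - 4*(-6) = -19 - 20*(-6/5) = -19 + 24 = 5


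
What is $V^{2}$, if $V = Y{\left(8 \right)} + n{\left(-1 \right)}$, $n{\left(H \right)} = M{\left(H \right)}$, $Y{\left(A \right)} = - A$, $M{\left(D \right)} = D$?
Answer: $81$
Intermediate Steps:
$n{\left(H \right)} = H$
$V = -9$ ($V = \left(-1\right) 8 - 1 = -8 - 1 = -9$)
$V^{2} = \left(-9\right)^{2} = 81$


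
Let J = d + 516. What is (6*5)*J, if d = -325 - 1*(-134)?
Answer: 9750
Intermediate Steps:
d = -191 (d = -325 + 134 = -191)
J = 325 (J = -191 + 516 = 325)
(6*5)*J = (6*5)*325 = 30*325 = 9750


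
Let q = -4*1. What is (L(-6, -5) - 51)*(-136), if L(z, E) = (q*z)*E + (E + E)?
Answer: 24616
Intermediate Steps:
q = -4
L(z, E) = 2*E - 4*E*z (L(z, E) = (-4*z)*E + (E + E) = -4*E*z + 2*E = 2*E - 4*E*z)
(L(-6, -5) - 51)*(-136) = (2*(-5)*(1 - 2*(-6)) - 51)*(-136) = (2*(-5)*(1 + 12) - 51)*(-136) = (2*(-5)*13 - 51)*(-136) = (-130 - 51)*(-136) = -181*(-136) = 24616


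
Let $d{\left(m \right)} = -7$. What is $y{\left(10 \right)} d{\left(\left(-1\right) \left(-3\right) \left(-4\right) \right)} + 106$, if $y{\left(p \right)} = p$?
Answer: $36$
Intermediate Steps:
$y{\left(10 \right)} d{\left(\left(-1\right) \left(-3\right) \left(-4\right) \right)} + 106 = 10 \left(-7\right) + 106 = -70 + 106 = 36$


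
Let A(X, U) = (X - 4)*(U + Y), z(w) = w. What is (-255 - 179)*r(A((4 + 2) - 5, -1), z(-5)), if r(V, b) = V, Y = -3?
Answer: -5208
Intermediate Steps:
A(X, U) = (-4 + X)*(-3 + U) (A(X, U) = (X - 4)*(U - 3) = (-4 + X)*(-3 + U))
(-255 - 179)*r(A((4 + 2) - 5, -1), z(-5)) = (-255 - 179)*(12 - 4*(-1) - 3*((4 + 2) - 5) - ((4 + 2) - 5)) = -434*(12 + 4 - 3*(6 - 5) - (6 - 5)) = -434*(12 + 4 - 3*1 - 1*1) = -434*(12 + 4 - 3 - 1) = -434*12 = -5208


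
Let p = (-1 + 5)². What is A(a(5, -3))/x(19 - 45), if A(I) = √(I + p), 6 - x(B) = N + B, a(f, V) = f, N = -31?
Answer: √21/63 ≈ 0.072739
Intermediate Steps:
p = 16 (p = 4² = 16)
x(B) = 37 - B (x(B) = 6 - (-31 + B) = 6 + (31 - B) = 37 - B)
A(I) = √(16 + I) (A(I) = √(I + 16) = √(16 + I))
A(a(5, -3))/x(19 - 45) = √(16 + 5)/(37 - (19 - 45)) = √21/(37 - 1*(-26)) = √21/(37 + 26) = √21/63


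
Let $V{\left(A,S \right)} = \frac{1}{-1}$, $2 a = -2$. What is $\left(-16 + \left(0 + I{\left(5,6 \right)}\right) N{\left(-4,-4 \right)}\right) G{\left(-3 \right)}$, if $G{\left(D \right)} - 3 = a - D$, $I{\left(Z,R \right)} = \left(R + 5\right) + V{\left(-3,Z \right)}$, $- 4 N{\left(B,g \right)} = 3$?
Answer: $- \frac{235}{2} \approx -117.5$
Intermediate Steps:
$a = -1$ ($a = \frac{1}{2} \left(-2\right) = -1$)
$V{\left(A,S \right)} = -1$
$N{\left(B,g \right)} = - \frac{3}{4}$ ($N{\left(B,g \right)} = \left(- \frac{1}{4}\right) 3 = - \frac{3}{4}$)
$I{\left(Z,R \right)} = 4 + R$ ($I{\left(Z,R \right)} = \left(R + 5\right) - 1 = \left(5 + R\right) - 1 = 4 + R$)
$G{\left(D \right)} = 2 - D$ ($G{\left(D \right)} = 3 - \left(1 + D\right) = 2 - D$)
$\left(-16 + \left(0 + I{\left(5,6 \right)}\right) N{\left(-4,-4 \right)}\right) G{\left(-3 \right)} = \left(-16 + \left(0 + \left(4 + 6\right)\right) \left(- \frac{3}{4}\right)\right) \left(2 - -3\right) = \left(-16 + \left(0 + 10\right) \left(- \frac{3}{4}\right)\right) \left(2 + 3\right) = \left(-16 + 10 \left(- \frac{3}{4}\right)\right) 5 = \left(-16 - \frac{15}{2}\right) 5 = \left(- \frac{47}{2}\right) 5 = - \frac{235}{2}$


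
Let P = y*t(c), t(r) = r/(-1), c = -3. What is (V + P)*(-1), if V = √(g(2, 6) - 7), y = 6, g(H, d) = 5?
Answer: -18 - I*√2 ≈ -18.0 - 1.4142*I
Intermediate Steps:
t(r) = -r (t(r) = r*(-1) = -r)
V = I*√2 (V = √(5 - 7) = √(-2) = I*√2 ≈ 1.4142*I)
P = 18 (P = 6*(-1*(-3)) = 6*3 = 18)
(V + P)*(-1) = (I*√2 + 18)*(-1) = (18 + I*√2)*(-1) = -18 - I*√2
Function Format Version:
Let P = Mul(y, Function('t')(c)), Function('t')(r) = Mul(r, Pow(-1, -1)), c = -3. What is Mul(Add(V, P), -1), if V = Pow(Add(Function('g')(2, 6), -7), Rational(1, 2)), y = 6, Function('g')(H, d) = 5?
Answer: Add(-18, Mul(-1, I, Pow(2, Rational(1, 2)))) ≈ Add(-18.000, Mul(-1.4142, I))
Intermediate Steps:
Function('t')(r) = Mul(-1, r) (Function('t')(r) = Mul(r, -1) = Mul(-1, r))
V = Mul(I, Pow(2, Rational(1, 2))) (V = Pow(Add(5, -7), Rational(1, 2)) = Pow(-2, Rational(1, 2)) = Mul(I, Pow(2, Rational(1, 2))) ≈ Mul(1.4142, I))
P = 18 (P = Mul(6, Mul(-1, -3)) = Mul(6, 3) = 18)
Mul(Add(V, P), -1) = Mul(Add(Mul(I, Pow(2, Rational(1, 2))), 18), -1) = Mul(Add(18, Mul(I, Pow(2, Rational(1, 2)))), -1) = Add(-18, Mul(-1, I, Pow(2, Rational(1, 2))))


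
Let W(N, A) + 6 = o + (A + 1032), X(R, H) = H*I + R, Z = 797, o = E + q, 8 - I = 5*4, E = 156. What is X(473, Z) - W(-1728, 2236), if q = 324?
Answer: -12833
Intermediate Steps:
I = -12 (I = 8 - 5*4 = 8 - 1*20 = 8 - 20 = -12)
o = 480 (o = 156 + 324 = 480)
X(R, H) = R - 12*H (X(R, H) = H*(-12) + R = -12*H + R = R - 12*H)
W(N, A) = 1506 + A (W(N, A) = -6 + (480 + (A + 1032)) = -6 + (480 + (1032 + A)) = -6 + (1512 + A) = 1506 + A)
X(473, Z) - W(-1728, 2236) = (473 - 12*797) - (1506 + 2236) = (473 - 9564) - 1*3742 = -9091 - 3742 = -12833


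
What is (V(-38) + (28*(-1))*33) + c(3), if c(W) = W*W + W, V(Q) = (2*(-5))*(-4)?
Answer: -872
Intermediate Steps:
V(Q) = 40 (V(Q) = -10*(-4) = 40)
c(W) = W + W² (c(W) = W² + W = W + W²)
(V(-38) + (28*(-1))*33) + c(3) = (40 + (28*(-1))*33) + 3*(1 + 3) = (40 - 28*33) + 3*4 = (40 - 924) + 12 = -884 + 12 = -872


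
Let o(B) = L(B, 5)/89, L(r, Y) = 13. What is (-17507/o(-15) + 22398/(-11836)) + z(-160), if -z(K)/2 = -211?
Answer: -9188651353/76934 ≈ -1.1944e+5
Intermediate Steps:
z(K) = 422 (z(K) = -2*(-211) = 422)
o(B) = 13/89
(-17507/o(-15) + 22398/(-11836)) + z(-160) = (-17507/13/89 + 22398/(-11836)) + 422 = (-17507*89/13 + 22398*(-1/11836)) + 422 = (-1558123/13 - 11199/5918) + 422 = -9221117501/76934 + 422 = -9188651353/76934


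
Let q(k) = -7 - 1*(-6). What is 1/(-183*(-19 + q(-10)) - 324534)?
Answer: -1/320874 ≈ -3.1165e-6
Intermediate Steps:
q(k) = -1 (q(k) = -7 + 6 = -1)
1/(-183*(-19 + q(-10)) - 324534) = 1/(-183*(-19 - 1) - 324534) = 1/(-183*(-20) - 324534) = 1/(3660 - 324534) = 1/(-320874) = -1/320874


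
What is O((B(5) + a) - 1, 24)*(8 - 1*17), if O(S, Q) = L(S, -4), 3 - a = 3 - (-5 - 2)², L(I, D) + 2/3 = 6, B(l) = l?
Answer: -48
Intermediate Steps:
L(I, D) = 16/3 (L(I, D) = -⅔ + 6 = 16/3)
a = 49 (a = 3 - (3 - (-5 - 2)²) = 3 - (3 - 1*(-7)²) = 3 - (3 - 1*49) = 3 - (3 - 49) = 3 - 1*(-46) = 3 + 46 = 49)
O(S, Q) = 16/3
O((B(5) + a) - 1, 24)*(8 - 1*17) = 16*(8 - 1*17)/3 = 16*(8 - 17)/3 = (16/3)*(-9) = -48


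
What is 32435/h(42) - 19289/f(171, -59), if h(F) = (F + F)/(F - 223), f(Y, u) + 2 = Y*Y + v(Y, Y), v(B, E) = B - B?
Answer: -3503184509/50124 ≈ -69890.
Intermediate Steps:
v(B, E) = 0
f(Y, u) = -2 + Y² (f(Y, u) = -2 + (Y*Y + 0) = -2 + (Y² + 0) = -2 + Y²)
h(F) = 2*F/(-223 + F) (h(F) = (2*F)/(-223 + F) = 2*F/(-223 + F))
32435/h(42) - 19289/f(171, -59) = 32435/((2*42/(-223 + 42))) - 19289/(-2 + 171²) = 32435/((2*42/(-181))) - 19289/(-2 + 29241) = 32435/((2*42*(-1/181))) - 19289/29239 = 32435/(-84/181) - 19289*1/29239 = 32435*(-181/84) - 19289/29239 = -5870735/84 - 19289/29239 = -3503184509/50124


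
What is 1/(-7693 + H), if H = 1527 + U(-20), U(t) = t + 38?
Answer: -1/6148 ≈ -0.00016265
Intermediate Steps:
U(t) = 38 + t
H = 1545 (H = 1527 + (38 - 20) = 1527 + 18 = 1545)
1/(-7693 + H) = 1/(-7693 + 1545) = 1/(-6148) = -1/6148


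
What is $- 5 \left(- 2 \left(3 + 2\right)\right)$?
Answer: $50$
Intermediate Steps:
$- 5 \left(- 2 \left(3 + 2\right)\right) = - 5 \left(\left(-2\right) 5\right) = \left(-5\right) \left(-10\right) = 50$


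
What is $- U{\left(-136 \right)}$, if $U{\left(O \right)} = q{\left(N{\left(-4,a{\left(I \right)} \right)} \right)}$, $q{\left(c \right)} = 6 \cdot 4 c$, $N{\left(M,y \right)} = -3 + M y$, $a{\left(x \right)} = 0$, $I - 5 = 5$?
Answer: $72$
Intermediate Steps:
$I = 10$ ($I = 5 + 5 = 10$)
$q{\left(c \right)} = 24 c$
$U{\left(O \right)} = -72$ ($U{\left(O \right)} = 24 \left(-3 - 0\right) = 24 \left(-3 + 0\right) = 24 \left(-3\right) = -72$)
$- U{\left(-136 \right)} = \left(-1\right) \left(-72\right) = 72$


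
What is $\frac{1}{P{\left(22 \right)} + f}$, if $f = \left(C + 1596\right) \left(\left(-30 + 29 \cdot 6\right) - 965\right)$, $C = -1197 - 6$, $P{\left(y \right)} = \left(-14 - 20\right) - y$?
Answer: $- \frac{1}{322709} \approx -3.0988 \cdot 10^{-6}$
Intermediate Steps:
$P{\left(y \right)} = -34 - y$
$C = -1203$
$f = -322653$ ($f = \left(-1203 + 1596\right) \left(\left(-30 + 29 \cdot 6\right) - 965\right) = 393 \left(\left(-30 + 174\right) - 965\right) = 393 \left(144 - 965\right) = 393 \left(-821\right) = -322653$)
$\frac{1}{P{\left(22 \right)} + f} = \frac{1}{\left(-34 - 22\right) - 322653} = \frac{1}{-56 - 322653} = \frac{1}{-322709} = - \frac{1}{322709}$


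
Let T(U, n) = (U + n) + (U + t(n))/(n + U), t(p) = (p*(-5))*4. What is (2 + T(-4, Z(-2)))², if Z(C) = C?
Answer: 100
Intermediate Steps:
t(p) = -20*p (t(p) = -5*p*4 = -20*p)
T(U, n) = U + n + (U - 20*n)/(U + n) (T(U, n) = (U + n) + (U - 20*n)/(n + U) = (U + n) + (U - 20*n)/(U + n) = U + n + (U - 20*n)/(U + n))
(2 + T(-4, Z(-2)))² = (2 + (-4 + (-4)² + (-2)² - 20*(-2) + 2*(-4)*(-2))/(-4 - 2))² = (2 + (-4 + 16 + 4 + 40 + 16)/(-6))² = (2 - ⅙*72)² = (2 - 12)² = (-10)² = 100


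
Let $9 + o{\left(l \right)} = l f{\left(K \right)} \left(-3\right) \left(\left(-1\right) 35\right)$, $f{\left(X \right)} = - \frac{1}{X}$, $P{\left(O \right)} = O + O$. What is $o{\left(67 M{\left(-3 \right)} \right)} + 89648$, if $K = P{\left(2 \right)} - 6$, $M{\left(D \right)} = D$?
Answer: $\frac{158173}{2} \approx 79087.0$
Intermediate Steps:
$P{\left(O \right)} = 2 O$
$K = -2$ ($K = 2 \cdot 2 - 6 = 4 - 6 = -2$)
$o{\left(l \right)} = -9 + \frac{105 l}{2}$ ($o{\left(l \right)} = -9 + l \left(- \frac{1}{-2}\right) \left(-3\right) \left(\left(-1\right) 35\right) = -9 + l \left(\left(-1\right) \left(- \frac{1}{2}\right)\right) \left(-3\right) \left(-35\right) = -9 + l \frac{1}{2} \left(-3\right) \left(-35\right) = -9 + \frac{l}{2} \left(-3\right) \left(-35\right) = -9 + - \frac{3 l}{2} \left(-35\right) = -9 + \frac{105 l}{2}$)
$o{\left(67 M{\left(-3 \right)} \right)} + 89648 = \left(-9 + \frac{105 \cdot 67 \left(-3\right)}{2}\right) + 89648 = \left(-9 + \frac{105}{2} \left(-201\right)\right) + 89648 = \left(-9 - \frac{21105}{2}\right) + 89648 = - \frac{21123}{2} + 89648 = \frac{158173}{2}$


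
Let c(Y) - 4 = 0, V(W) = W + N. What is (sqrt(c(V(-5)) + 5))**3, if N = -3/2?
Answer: 27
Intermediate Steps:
N = -3/2 (N = -3*1/2 = -3/2 ≈ -1.5000)
V(W) = -3/2 + W (V(W) = W - 3/2 = -3/2 + W)
c(Y) = 4 (c(Y) = 4 + 0 = 4)
(sqrt(c(V(-5)) + 5))**3 = (sqrt(4 + 5))**3 = (sqrt(9))**3 = 3**3 = 27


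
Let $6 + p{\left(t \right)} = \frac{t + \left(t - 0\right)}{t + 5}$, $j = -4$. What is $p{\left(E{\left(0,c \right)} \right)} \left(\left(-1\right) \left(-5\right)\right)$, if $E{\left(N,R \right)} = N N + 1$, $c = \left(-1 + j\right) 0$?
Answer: $- \frac{85}{3} \approx -28.333$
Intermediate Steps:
$c = 0$ ($c = \left(-1 - 4\right) 0 = \left(-5\right) 0 = 0$)
$E{\left(N,R \right)} = 1 + N^{2}$ ($E{\left(N,R \right)} = N^{2} + 1 = 1 + N^{2}$)
$p{\left(t \right)} = -6 + \frac{2 t}{5 + t}$ ($p{\left(t \right)} = -6 + \frac{t + \left(t - 0\right)}{t + 5} = -6 + \frac{t + \left(t + 0\right)}{5 + t} = -6 + \frac{t + t}{5 + t} = -6 + \frac{2 t}{5 + t}$)
$p{\left(E{\left(0,c \right)} \right)} \left(\left(-1\right) \left(-5\right)\right) = \frac{2 \left(-15 - 2 \left(1 + 0^{2}\right)\right)}{5 + \left(1 + 0^{2}\right)} \left(\left(-1\right) \left(-5\right)\right) = \frac{2 \left(-15 - 2 \left(1 + 0\right)\right)}{5 + \left(1 + 0\right)} 5 = \frac{2 \left(-15 - 2\right)}{5 + 1} \cdot 5 = \frac{2 \left(-15 - 2\right)}{6} \cdot 5 = 2 \cdot \frac{1}{6} \left(-17\right) 5 = \left(- \frac{17}{3}\right) 5 = - \frac{85}{3}$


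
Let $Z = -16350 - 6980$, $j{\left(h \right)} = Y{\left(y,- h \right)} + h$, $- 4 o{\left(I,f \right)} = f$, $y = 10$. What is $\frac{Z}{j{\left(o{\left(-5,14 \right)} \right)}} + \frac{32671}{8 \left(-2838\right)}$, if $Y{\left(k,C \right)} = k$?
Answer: $- \frac{1059793363}{295152} \approx -3590.7$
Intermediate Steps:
$o{\left(I,f \right)} = - \frac{f}{4}$
$j{\left(h \right)} = 10 + h$
$Z = -23330$
$\frac{Z}{j{\left(o{\left(-5,14 \right)} \right)}} + \frac{32671}{8 \left(-2838\right)} = - \frac{23330}{10 - \frac{7}{2}} + \frac{32671}{8 \left(-2838\right)} = - \frac{23330}{10 - \frac{7}{2}} + \frac{32671}{-22704} = - \frac{23330}{\frac{13}{2}} + 32671 \left(- \frac{1}{22704}\right) = \left(-23330\right) \frac{2}{13} - \frac{32671}{22704} = - \frac{46660}{13} - \frac{32671}{22704} = - \frac{1059793363}{295152}$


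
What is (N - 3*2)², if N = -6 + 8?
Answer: 16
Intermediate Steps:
N = 2
(N - 3*2)² = (2 - 3*2)² = (2 - 6)² = (-4)² = 16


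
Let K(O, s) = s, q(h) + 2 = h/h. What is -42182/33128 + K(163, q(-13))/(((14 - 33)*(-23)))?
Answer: -9233331/7238468 ≈ -1.2756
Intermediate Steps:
q(h) = -1 (q(h) = -2 + h/h = -2 + 1 = -1)
-42182/33128 + K(163, q(-13))/(((14 - 33)*(-23))) = -42182/33128 - 1/((14 - 33)*(-23)) = -42182*1/33128 - 1/((-19*(-23))) = -21091/16564 - 1/437 = -9233331/7238468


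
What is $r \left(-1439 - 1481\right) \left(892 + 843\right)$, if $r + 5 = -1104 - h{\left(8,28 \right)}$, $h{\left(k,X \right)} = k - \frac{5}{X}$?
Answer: $\frac{39606285050}{7} \approx 5.658 \cdot 10^{9}$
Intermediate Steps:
$r = - \frac{31271}{28}$ ($r = -5 - \left(1112 - \frac{5}{28}\right) = -5 - \frac{31131}{28} = - \frac{31271}{28} \approx -1116.8$)
$r \left(-1439 - 1481\right) \left(892 + 843\right) = - \frac{31271 \left(-1439 - 1481\right) \left(892 + 843\right)}{28} = - \frac{31271 \left(\left(-2920\right) 1735\right)}{28} = \left(- \frac{31271}{28}\right) \left(-5066200\right) = \frac{39606285050}{7}$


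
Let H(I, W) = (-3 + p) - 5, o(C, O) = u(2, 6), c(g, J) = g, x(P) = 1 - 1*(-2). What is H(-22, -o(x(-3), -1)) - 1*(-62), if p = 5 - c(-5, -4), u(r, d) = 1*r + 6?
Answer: 64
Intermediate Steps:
x(P) = 3 (x(P) = 1 + 2 = 3)
u(r, d) = 6 + r (u(r, d) = r + 6 = 6 + r)
o(C, O) = 8 (o(C, O) = 6 + 2 = 8)
p = 10 (p = 5 - 1*(-5) = 5 + 5 = 10)
H(I, W) = 2 (H(I, W) = (-3 + 10) - 5 = 7 - 5 = 2)
H(-22, -o(x(-3), -1)) - 1*(-62) = 2 - 1*(-62) = 2 + 62 = 64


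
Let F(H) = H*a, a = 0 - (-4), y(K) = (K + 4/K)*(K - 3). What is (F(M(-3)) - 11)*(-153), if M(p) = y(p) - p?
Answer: -16065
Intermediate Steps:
y(K) = (-3 + K)*(K + 4/K) (y(K) = (K + 4/K)*(-3 + K) = (-3 + K)*(K + 4/K))
a = 4 (a = 0 - 1*(-4) = 0 + 4 = 4)
M(p) = 4 + p² - 12/p - 4*p (M(p) = (4 + p² - 12/p - 3*p) - p = 4 + p² - 12/p - 4*p)
F(H) = 4*H (F(H) = H*4 = 4*H)
(F(M(-3)) - 11)*(-153) = (4*(4 + (-3)² - 12/(-3) - 4*(-3)) - 11)*(-153) = (4*(4 + 9 - 12*(-⅓) + 12) - 11)*(-153) = (4*(4 + 9 + 4 + 12) - 11)*(-153) = (4*29 - 11)*(-153) = (116 - 11)*(-153) = 105*(-153) = -16065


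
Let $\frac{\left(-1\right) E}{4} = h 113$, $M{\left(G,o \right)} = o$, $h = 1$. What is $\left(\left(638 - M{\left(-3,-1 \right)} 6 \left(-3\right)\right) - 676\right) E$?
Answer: $25312$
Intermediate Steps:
$E = -452$ ($E = - 4 \cdot 1 \cdot 113 = \left(-4\right) 113 = -452$)
$\left(\left(638 - M{\left(-3,-1 \right)} 6 \left(-3\right)\right) - 676\right) E = \left(\left(638 - \left(-1\right) 6 \left(-3\right)\right) - 676\right) \left(-452\right) = \left(\left(638 - \left(-6\right) \left(-3\right)\right) - 676\right) \left(-452\right) = \left(\left(638 - 18\right) - 676\right) \left(-452\right) = \left(620 - 676\right) \left(-452\right) = \left(-56\right) \left(-452\right) = 25312$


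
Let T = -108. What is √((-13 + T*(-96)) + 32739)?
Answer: √43094 ≈ 207.59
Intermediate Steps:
√((-13 + T*(-96)) + 32739) = √((-13 - 108*(-96)) + 32739) = √((-13 + 10368) + 32739) = √(10355 + 32739) = √43094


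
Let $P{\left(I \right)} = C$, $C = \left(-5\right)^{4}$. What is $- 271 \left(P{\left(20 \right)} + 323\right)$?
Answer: $-256908$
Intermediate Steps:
$C = 625$
$P{\left(I \right)} = 625$
$- 271 \left(P{\left(20 \right)} + 323\right) = - 271 \left(625 + 323\right) = \left(-271\right) 948 = -256908$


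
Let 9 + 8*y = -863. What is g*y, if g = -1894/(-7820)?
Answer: -103223/3910 ≈ -26.400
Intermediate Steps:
g = 947/3910 (g = -1894*(-1/7820) = 947/3910 ≈ 0.24220)
y = -109 (y = -9/8 + (1/8)*(-863) = -9/8 - 863/8 = -109)
g*y = (947/3910)*(-109) = -103223/3910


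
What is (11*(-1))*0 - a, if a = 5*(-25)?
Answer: 125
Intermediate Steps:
a = -125
(11*(-1))*0 - a = (11*(-1))*0 - 1*(-125) = -11*0 + 125 = 0 + 125 = 125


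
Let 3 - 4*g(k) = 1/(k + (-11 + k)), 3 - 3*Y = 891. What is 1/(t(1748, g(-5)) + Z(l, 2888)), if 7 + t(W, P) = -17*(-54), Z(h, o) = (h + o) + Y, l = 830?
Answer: 1/4333 ≈ 0.00023079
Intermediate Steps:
Y = -296 (Y = 1 - ⅓*891 = 1 - 297 = -296)
g(k) = ¾ - 1/(4*(-11 + 2*k)) (g(k) = ¾ - 1/(4*(k + (-11 + k))) = ¾ - 1/(4*(-11 + 2*k)))
Z(h, o) = -296 + h + o (Z(h, o) = (h + o) - 296 = -296 + h + o)
t(W, P) = 911 (t(W, P) = -7 - 17*(-54) = -7 + 918 = 911)
1/(t(1748, g(-5)) + Z(l, 2888)) = 1/(911 + (-296 + 830 + 2888)) = 1/(911 + 3422) = 1/4333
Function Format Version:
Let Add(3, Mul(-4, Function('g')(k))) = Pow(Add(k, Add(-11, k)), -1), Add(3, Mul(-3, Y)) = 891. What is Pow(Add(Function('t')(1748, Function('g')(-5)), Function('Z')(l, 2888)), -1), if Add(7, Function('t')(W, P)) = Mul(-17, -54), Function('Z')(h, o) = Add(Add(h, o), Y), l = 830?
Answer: Rational(1, 4333) ≈ 0.00023079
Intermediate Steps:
Y = -296 (Y = Add(1, Mul(Rational(-1, 3), 891)) = Add(1, -297) = -296)
Function('g')(k) = Add(Rational(3, 4), Mul(Rational(-1, 4), Pow(Add(-11, Mul(2, k)), -1))) (Function('g')(k) = Add(Rational(3, 4), Mul(Rational(-1, 4), Pow(Add(k, Add(-11, k)), -1))) = Add(Rational(3, 4), Mul(Rational(-1, 4), Pow(Add(-11, Mul(2, k)), -1))))
Function('Z')(h, o) = Add(-296, h, o) (Function('Z')(h, o) = Add(Add(h, o), -296) = Add(-296, h, o))
Function('t')(W, P) = 911 (Function('t')(W, P) = Add(-7, Mul(-17, -54)) = Add(-7, 918) = 911)
Pow(Add(Function('t')(1748, Function('g')(-5)), Function('Z')(l, 2888)), -1) = Pow(Add(911, Add(-296, 830, 2888)), -1) = Pow(Add(911, 3422), -1) = Pow(4333, -1) = Rational(1, 4333)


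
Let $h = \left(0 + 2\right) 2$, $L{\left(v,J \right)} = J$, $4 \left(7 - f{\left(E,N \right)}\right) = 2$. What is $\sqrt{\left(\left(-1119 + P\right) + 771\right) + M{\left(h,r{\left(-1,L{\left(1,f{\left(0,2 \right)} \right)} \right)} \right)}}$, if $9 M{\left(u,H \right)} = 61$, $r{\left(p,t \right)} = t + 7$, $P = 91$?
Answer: $\frac{2 i \sqrt{563}}{3} \approx 15.818 i$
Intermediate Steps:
$f{\left(E,N \right)} = \frac{13}{2}$ ($f{\left(E,N \right)} = 7 - \frac{1}{2} = \frac{13}{2}$)
$h = 4$ ($h = 2 \cdot 2 = 4$)
$r{\left(p,t \right)} = 7 + t$
$M{\left(u,H \right)} = \frac{61}{9}$ ($M{\left(u,H \right)} = \frac{1}{9} \cdot 61 = \frac{61}{9}$)
$\sqrt{\left(\left(-1119 + P\right) + 771\right) + M{\left(h,r{\left(-1,L{\left(1,f{\left(0,2 \right)} \right)} \right)} \right)}} = \sqrt{\left(\left(-1119 + 91\right) + 771\right) + \frac{61}{9}} = \sqrt{\left(-1028 + 771\right) + \frac{61}{9}} = \sqrt{-257 + \frac{61}{9}} = \sqrt{- \frac{2252}{9}} = \frac{2 i \sqrt{563}}{3}$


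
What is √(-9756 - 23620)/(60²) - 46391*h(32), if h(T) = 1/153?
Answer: -46391/153 + I*√2086/900 ≈ -303.21 + 0.050748*I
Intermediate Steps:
h(T) = 1/153
√(-9756 - 23620)/(60²) - 46391*h(32) = √(-9756 - 23620)/(60²) - 46391/(1/(1/153)) = √(-33376)/3600 - 46391/153 = (4*I*√2086)*(1/3600) - 46391*1/153 = I*√2086/900 - 46391/153 = -46391/153 + I*√2086/900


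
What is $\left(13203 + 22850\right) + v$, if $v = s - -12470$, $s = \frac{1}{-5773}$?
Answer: $\frac{280123278}{5773} \approx 48523.0$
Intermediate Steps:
$s = - \frac{1}{5773} \approx -0.00017322$
$v = \frac{71989309}{5773}$ ($v = - \frac{1}{5773} - -12470 = - \frac{1}{5773} + 12470 = \frac{71989309}{5773} \approx 12470.0$)
$\left(13203 + 22850\right) + v = \left(13203 + 22850\right) + \frac{71989309}{5773} = 36053 + \frac{71989309}{5773} = \frac{280123278}{5773}$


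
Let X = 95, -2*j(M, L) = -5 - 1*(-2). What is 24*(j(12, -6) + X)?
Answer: 2316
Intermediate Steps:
j(M, L) = 3/2 (j(M, L) = -(-5 - 1*(-2))/2 = -(-5 + 2)/2 = -½*(-3) = 3/2)
24*(j(12, -6) + X) = 24*(3/2 + 95) = 24*(193/2) = 2316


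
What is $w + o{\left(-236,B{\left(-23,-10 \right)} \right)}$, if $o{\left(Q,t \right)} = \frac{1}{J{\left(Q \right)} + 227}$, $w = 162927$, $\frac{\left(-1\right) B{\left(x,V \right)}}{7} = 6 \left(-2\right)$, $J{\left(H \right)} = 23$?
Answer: $\frac{40731751}{250} \approx 1.6293 \cdot 10^{5}$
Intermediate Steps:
$B{\left(x,V \right)} = 84$ ($B{\left(x,V \right)} = - 7 \cdot 6 \left(-2\right) = \left(-7\right) \left(-12\right) = 84$)
$o{\left(Q,t \right)} = \frac{1}{250}$ ($o{\left(Q,t \right)} = \frac{1}{23 + 227} = \frac{1}{250}$)
$w + o{\left(-236,B{\left(-23,-10 \right)} \right)} = 162927 + \frac{1}{250} = \frac{40731751}{250}$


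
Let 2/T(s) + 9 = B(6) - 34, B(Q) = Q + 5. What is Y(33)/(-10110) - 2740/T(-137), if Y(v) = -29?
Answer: 443222429/10110 ≈ 43840.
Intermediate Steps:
B(Q) = 5 + Q
T(s) = -1/16 (T(s) = 2/(-9 + ((5 + 6) - 34)) = 2/(-9 + (11 - 34)) = 2/(-9 - 23) = 2/(-32) = 2*(-1/32) = -1/16)
Y(33)/(-10110) - 2740/T(-137) = -29/(-10110) - 2740/(-1/16) = -29*(-1/10110) - 2740*(-16) = 29/10110 + 43840 = 443222429/10110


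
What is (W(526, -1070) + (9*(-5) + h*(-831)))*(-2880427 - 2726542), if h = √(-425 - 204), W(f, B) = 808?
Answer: -4278117347 + 4659391239*I*√629 ≈ -4.2781e+9 + 1.1686e+11*I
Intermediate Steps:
h = I*√629 (h = √(-629) = I*√629 ≈ 25.08*I)
(W(526, -1070) + (9*(-5) + h*(-831)))*(-2880427 - 2726542) = (808 + (9*(-5) + (I*√629)*(-831)))*(-2880427 - 2726542) = (808 + (-45 - 831*I*√629))*(-5606969) = (763 - 831*I*√629)*(-5606969) = -4278117347 + 4659391239*I*√629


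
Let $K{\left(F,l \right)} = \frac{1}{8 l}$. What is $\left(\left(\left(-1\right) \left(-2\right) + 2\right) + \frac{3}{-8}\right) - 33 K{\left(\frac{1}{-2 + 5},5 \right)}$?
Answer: $\frac{14}{5} \approx 2.8$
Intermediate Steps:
$K{\left(F,l \right)} = \frac{1}{8 l}$
$\left(\left(\left(-1\right) \left(-2\right) + 2\right) + \frac{3}{-8}\right) - 33 K{\left(\frac{1}{-2 + 5},5 \right)} = \left(\left(\left(-1\right) \left(-2\right) + 2\right) + \frac{3}{-8}\right) - 33 \frac{1}{8 \cdot 5} = \left(\left(2 + 2\right) + 3 \left(- \frac{1}{8}\right)\right) - 33 \cdot \frac{1}{8} \cdot \frac{1}{5} = \left(4 - \frac{3}{8}\right) - \frac{33}{40} = \frac{29}{8} - \frac{33}{40} = \frac{14}{5}$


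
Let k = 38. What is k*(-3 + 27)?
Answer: 912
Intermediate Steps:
k*(-3 + 27) = 38*(-3 + 27) = 38*24 = 912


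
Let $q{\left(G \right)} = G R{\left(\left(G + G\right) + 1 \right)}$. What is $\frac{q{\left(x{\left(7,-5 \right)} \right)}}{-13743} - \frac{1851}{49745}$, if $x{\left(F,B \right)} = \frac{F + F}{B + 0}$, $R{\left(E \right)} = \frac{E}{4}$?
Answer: $- \frac{255984719}{6836455350} \approx -0.037444$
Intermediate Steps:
$R{\left(E \right)} = \frac{E}{4}$ ($R{\left(E \right)} = E \frac{1}{4} = \frac{E}{4}$)
$x{\left(F,B \right)} = \frac{2 F}{B}$
$q{\left(G \right)} = G \left(\frac{1}{4} + \frac{G}{2}\right)$ ($q{\left(G \right)} = G \frac{\left(G + G\right) + 1}{4} = G \frac{2 G + 1}{4} = G \frac{1 + 2 G}{4} = G \left(\frac{1}{4} + \frac{G}{2}\right)$)
$\frac{q{\left(x{\left(7,-5 \right)} \right)}}{-13743} - \frac{1851}{49745} = \frac{\frac{1}{4} \cdot 2 \cdot 7 \frac{1}{-5} \left(1 + 2 \cdot 2 \cdot 7 \frac{1}{-5}\right)}{-13743} - \frac{1851}{49745} = \frac{2 \cdot 7 \left(- \frac{1}{5}\right) \left(1 + 2 \cdot 2 \cdot 7 \left(- \frac{1}{5}\right)\right)}{4} \left(- \frac{1}{13743}\right) - \frac{1851}{49745} = \frac{1}{4} \left(- \frac{14}{5}\right) \left(1 + 2 \left(- \frac{14}{5}\right)\right) \left(- \frac{1}{13743}\right) - \frac{1851}{49745} = \frac{1}{4} \left(- \frac{14}{5}\right) \left(1 - \frac{28}{5}\right) \left(- \frac{1}{13743}\right) - \frac{1851}{49745} = \frac{1}{4} \left(- \frac{14}{5}\right) \left(- \frac{23}{5}\right) \left(- \frac{1}{13743}\right) - \frac{1851}{49745} = \frac{161}{50} \left(- \frac{1}{13743}\right) - \frac{1851}{49745} = - \frac{161}{687150} - \frac{1851}{49745} = - \frac{255984719}{6836455350}$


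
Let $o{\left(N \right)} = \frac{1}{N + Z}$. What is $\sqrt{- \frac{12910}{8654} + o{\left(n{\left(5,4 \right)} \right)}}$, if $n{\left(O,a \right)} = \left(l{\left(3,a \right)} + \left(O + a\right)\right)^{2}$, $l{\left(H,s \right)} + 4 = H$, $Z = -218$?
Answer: $\frac{3 i \sqrt{73921092014}}{666358} \approx 1.224 i$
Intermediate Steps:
$l{\left(H,s \right)} = -4 + H$
$n{\left(O,a \right)} = \left(-1 + O + a\right)^{2}$ ($n{\left(O,a \right)} = \left(\left(-4 + 3\right) + \left(O + a\right)\right)^{2} = \left(-1 + \left(O + a\right)\right)^{2} = \left(-1 + O + a\right)^{2}$)
$o{\left(N \right)} = \frac{1}{-218 + N}$ ($o{\left(N \right)} = \frac{1}{N - 218} = \frac{1}{-218 + N}$)
$\sqrt{- \frac{12910}{8654} + o{\left(n{\left(5,4 \right)} \right)}} = \sqrt{- \frac{12910}{8654} + \frac{1}{-218 + \left(-1 + 5 + 4\right)^{2}}} = \sqrt{\left(-12910\right) \frac{1}{8654} + \frac{1}{-218 + 8^{2}}} = \sqrt{- \frac{6455}{4327} + \frac{1}{-218 + 64}} = \sqrt{- \frac{6455}{4327} + \frac{1}{-154}} = \sqrt{- \frac{6455}{4327} - \frac{1}{154}} = \sqrt{- \frac{998397}{666358}} = \frac{3 i \sqrt{73921092014}}{666358}$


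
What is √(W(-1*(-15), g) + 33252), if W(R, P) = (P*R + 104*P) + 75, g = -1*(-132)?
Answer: √49035 ≈ 221.44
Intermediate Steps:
g = 132
W(R, P) = 75 + 104*P + P*R (W(R, P) = (104*P + P*R) + 75 = 75 + 104*P + P*R)
√(W(-1*(-15), g) + 33252) = √((75 + 104*132 + 132*(-1*(-15))) + 33252) = √((75 + 13728 + 132*15) + 33252) = √((75 + 13728 + 1980) + 33252) = √(15783 + 33252) = √49035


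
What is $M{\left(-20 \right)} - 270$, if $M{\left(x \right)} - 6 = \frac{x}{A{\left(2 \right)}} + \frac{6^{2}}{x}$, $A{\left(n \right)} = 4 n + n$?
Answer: $- \frac{1339}{5} \approx -267.8$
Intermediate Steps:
$A{\left(n \right)} = 5 n$
$M{\left(x \right)} = 6 + \frac{36}{x} + \frac{x}{10}$ ($M{\left(x \right)} = 6 + \left(\frac{x}{5 \cdot 2} + \frac{6^{2}}{x}\right) = 6 + \left(\frac{x}{10} + \frac{36}{x}\right) = 6 + \left(\frac{36}{x} + \frac{x}{10}\right) = 6 + \frac{36}{x} + \frac{x}{10}$)
$M{\left(-20 \right)} - 270 = \left(6 + \frac{36}{-20} + \frac{1}{10} \left(-20\right)\right) - 270 = \left(6 + 36 \left(- \frac{1}{20}\right) - 2\right) - 270 = \left(6 - \frac{9}{5} - 2\right) - 270 = \frac{11}{5} - 270 = - \frac{1339}{5}$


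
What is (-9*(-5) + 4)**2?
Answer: 2401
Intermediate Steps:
(-9*(-5) + 4)**2 = (45 + 4)**2 = 49**2 = 2401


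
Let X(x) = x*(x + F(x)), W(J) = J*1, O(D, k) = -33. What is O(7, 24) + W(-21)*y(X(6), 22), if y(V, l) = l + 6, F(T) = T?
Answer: -621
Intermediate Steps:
W(J) = J
X(x) = 2*x² (X(x) = x*(x + x) = x*(2*x) = 2*x²)
y(V, l) = 6 + l
O(7, 24) + W(-21)*y(X(6), 22) = -33 - 21*(6 + 22) = -33 - 21*28 = -33 - 588 = -621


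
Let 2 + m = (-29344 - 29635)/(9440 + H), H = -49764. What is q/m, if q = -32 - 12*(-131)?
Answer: -62098960/21669 ≈ -2865.8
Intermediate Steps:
q = 1540 (q = -32 + 1572 = 1540)
m = -21669/40324 (m = -2 + (-29344 - 29635)/(9440 - 49764) = -2 - 58979/(-40324) = -2 - 58979*(-1/40324) = -2 + 58979/40324 = -21669/40324 ≈ -0.53737)
q/m = 1540/(-21669/40324) = 1540*(-40324/21669) = -62098960/21669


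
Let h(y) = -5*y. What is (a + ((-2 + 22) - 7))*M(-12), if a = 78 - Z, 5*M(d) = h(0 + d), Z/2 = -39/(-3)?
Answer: 780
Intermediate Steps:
Z = 26 (Z = 2*(-39/(-3)) = 2*(-39*(-⅓)) = 2*13 = 26)
M(d) = -d (M(d) = (-5*(0 + d))/5 = (-5*d)/5 = -d)
a = 52 (a = 78 - 1*26 = 78 - 26 = 52)
(a + ((-2 + 22) - 7))*M(-12) = (52 + ((-2 + 22) - 7))*(-1*(-12)) = (52 + (20 - 7))*12 = (52 + 13)*12 = 65*12 = 780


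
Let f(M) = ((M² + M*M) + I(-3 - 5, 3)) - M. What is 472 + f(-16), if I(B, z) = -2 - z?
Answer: 995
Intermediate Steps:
f(M) = -5 - M + 2*M² (f(M) = ((M² + M*M) + (-2 - 1*3)) - M = ((M² + M²) + (-2 - 3)) - M = (2*M² - 5) - M = (-5 + 2*M²) - M = -5 - M + 2*M²)
472 + f(-16) = 472 + (-5 - 1*(-16) + 2*(-16)²) = 472 + (-5 + 16 + 2*256) = 472 + (-5 + 16 + 512) = 472 + 523 = 995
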